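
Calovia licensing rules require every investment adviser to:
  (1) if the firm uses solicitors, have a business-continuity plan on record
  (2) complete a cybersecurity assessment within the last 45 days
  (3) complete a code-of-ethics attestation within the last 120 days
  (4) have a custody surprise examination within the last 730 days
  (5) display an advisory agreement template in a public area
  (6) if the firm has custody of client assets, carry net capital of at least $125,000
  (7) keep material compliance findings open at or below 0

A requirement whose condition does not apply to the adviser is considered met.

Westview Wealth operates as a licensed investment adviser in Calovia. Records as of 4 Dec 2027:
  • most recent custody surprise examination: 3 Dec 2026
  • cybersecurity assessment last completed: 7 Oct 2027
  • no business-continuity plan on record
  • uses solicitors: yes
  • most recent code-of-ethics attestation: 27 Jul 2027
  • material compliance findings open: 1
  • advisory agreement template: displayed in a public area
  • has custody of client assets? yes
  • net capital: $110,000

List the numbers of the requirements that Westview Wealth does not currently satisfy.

1. condition 'uses solicitors' holds; business-continuity plan absent → not met
2. cybersecurity assessment 58 days ago vs limit 45 → not met
3. code-of-ethics attestation 130 days ago vs limit 120 → not met
4. custody surprise examination 366 days ago vs limit 730 → met
5. advisory agreement template present → met
6. condition 'has custody of client assets' holds; net capital $110,000 < $125,000 → not met
7. material compliance findings open 1 > 0 → not met
Not met: 1, 2, 3, 6, 7

1, 2, 3, 6, 7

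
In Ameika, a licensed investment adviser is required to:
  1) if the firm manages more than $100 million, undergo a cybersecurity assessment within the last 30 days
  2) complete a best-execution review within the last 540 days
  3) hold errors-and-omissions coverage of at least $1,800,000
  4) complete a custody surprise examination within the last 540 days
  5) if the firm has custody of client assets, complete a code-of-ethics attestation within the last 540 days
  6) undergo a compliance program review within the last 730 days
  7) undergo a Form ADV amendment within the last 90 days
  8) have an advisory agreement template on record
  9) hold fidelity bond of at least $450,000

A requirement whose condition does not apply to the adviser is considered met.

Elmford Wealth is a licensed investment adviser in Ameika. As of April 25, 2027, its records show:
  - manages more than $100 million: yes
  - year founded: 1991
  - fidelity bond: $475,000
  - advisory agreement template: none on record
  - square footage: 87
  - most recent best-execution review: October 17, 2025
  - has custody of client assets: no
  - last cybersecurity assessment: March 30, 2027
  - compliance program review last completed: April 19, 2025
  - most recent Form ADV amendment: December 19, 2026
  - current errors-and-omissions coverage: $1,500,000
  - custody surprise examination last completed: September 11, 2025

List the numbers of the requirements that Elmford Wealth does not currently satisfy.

2, 3, 4, 6, 7, 8

1. condition 'manages more than $100 million' holds; cybersecurity assessment 26 days ago vs limit 30 → met
2. best-execution review 555 days ago vs limit 540 → not met
3. errors-and-omissions coverage $1,500,000 < $1,800,000 → not met
4. custody surprise examination 591 days ago vs limit 540 → not met
5. condition 'has custody of client assets' does not hold → requirement n/a → met
6. compliance program review 736 days ago vs limit 730 → not met
7. Form ADV amendment 127 days ago vs limit 90 → not met
8. advisory agreement template absent → not met
9. fidelity bond $475,000 ≥ $450,000 → met
Not met: 2, 3, 4, 6, 7, 8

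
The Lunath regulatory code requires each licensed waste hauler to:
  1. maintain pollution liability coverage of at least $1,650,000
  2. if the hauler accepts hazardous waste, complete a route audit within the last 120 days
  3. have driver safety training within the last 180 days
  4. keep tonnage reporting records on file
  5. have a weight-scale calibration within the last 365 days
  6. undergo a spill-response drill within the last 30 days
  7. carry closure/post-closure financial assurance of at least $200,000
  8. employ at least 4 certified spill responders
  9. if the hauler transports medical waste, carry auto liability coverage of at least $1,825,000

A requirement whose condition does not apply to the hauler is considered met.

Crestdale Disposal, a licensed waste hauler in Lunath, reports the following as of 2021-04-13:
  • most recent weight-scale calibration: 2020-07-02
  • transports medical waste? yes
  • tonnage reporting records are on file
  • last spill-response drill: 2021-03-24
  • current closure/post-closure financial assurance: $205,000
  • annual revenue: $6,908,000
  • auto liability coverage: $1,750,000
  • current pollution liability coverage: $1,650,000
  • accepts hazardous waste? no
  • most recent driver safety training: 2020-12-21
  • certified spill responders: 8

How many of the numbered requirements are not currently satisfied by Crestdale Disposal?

1

1. pollution liability coverage $1,650,000 ≥ $1,650,000 → met
2. condition 'accepts hazardous waste' does not hold → requirement n/a → met
3. driver safety training 113 days ago vs limit 180 → met
4. tonnage reporting records present → met
5. weight-scale calibration 285 days ago vs limit 365 → met
6. spill-response drill 20 days ago vs limit 30 → met
7. closure/post-closure financial assurance $205,000 ≥ $200,000 → met
8. certified spill responders 8 ≥ 4 → met
9. condition 'transports medical waste' holds; auto liability coverage $1,750,000 < $1,825,000 → not met
Not met: 1 of 9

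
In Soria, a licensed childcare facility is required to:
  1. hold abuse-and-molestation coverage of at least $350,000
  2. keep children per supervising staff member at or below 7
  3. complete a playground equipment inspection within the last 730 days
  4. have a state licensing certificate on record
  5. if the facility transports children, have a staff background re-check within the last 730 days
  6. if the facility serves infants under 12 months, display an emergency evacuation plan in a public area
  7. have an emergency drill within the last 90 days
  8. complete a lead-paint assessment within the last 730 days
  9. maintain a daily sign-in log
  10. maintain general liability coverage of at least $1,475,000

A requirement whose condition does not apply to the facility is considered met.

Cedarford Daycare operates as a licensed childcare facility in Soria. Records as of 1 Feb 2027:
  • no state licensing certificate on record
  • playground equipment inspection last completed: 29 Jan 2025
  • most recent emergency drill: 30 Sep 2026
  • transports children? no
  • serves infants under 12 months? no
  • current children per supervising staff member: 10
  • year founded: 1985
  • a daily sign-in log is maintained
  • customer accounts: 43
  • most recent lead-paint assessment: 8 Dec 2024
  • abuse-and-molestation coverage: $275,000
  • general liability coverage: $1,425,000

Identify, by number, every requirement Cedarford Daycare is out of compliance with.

1. abuse-and-molestation coverage $275,000 < $350,000 → not met
2. children per supervising staff member 10 > 7 → not met
3. playground equipment inspection 733 days ago vs limit 730 → not met
4. state licensing certificate absent → not met
5. condition 'transports children' does not hold → requirement n/a → met
6. condition 'serves infants under 12 months' does not hold → requirement n/a → met
7. emergency drill 124 days ago vs limit 90 → not met
8. lead-paint assessment 785 days ago vs limit 730 → not met
9. daily sign-in log present → met
10. general liability coverage $1,425,000 < $1,475,000 → not met
Not met: 1, 2, 3, 4, 7, 8, 10

1, 2, 3, 4, 7, 8, 10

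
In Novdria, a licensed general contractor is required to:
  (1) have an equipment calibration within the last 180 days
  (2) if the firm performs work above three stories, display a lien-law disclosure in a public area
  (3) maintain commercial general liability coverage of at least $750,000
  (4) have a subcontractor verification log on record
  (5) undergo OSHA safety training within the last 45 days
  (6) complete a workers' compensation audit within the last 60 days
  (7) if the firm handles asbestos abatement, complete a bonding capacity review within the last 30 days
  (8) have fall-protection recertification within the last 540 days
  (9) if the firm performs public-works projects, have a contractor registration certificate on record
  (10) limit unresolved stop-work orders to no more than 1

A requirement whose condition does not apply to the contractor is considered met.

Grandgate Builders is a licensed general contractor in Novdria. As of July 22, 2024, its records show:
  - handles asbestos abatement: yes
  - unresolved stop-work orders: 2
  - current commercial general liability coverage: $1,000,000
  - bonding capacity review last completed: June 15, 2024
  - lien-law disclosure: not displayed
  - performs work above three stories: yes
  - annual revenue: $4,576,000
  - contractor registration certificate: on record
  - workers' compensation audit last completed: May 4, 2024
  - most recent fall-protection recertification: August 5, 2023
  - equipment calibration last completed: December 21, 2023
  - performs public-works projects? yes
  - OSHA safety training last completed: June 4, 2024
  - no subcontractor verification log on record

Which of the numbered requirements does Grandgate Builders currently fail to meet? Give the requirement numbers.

1, 2, 4, 5, 6, 7, 10

1. equipment calibration 214 days ago vs limit 180 → not met
2. condition 'performs work above three stories' holds; lien-law disclosure absent → not met
3. commercial general liability coverage $1,000,000 ≥ $750,000 → met
4. subcontractor verification log absent → not met
5. OSHA safety training 48 days ago vs limit 45 → not met
6. workers' compensation audit 79 days ago vs limit 60 → not met
7. condition 'handles asbestos abatement' holds; bonding capacity review 37 days ago vs limit 30 → not met
8. fall-protection recertification 352 days ago vs limit 540 → met
9. condition 'performs public-works projects' holds; contractor registration certificate present → met
10. unresolved stop-work orders 2 > 1 → not met
Not met: 1, 2, 4, 5, 6, 7, 10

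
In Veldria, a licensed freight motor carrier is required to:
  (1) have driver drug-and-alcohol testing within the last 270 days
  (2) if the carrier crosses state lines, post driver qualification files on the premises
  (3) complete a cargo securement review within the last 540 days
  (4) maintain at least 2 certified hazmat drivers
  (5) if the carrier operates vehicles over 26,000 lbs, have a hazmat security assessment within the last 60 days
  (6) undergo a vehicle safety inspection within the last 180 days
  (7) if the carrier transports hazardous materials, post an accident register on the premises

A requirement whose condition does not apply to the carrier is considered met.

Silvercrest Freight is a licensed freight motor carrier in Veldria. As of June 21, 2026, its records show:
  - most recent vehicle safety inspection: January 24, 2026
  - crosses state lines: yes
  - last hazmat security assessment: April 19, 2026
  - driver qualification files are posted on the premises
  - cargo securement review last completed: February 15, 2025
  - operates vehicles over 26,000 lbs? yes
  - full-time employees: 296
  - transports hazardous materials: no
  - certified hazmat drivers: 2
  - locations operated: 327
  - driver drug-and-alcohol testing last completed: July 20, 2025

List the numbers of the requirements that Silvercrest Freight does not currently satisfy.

1, 5

1. driver drug-and-alcohol testing 336 days ago vs limit 270 → not met
2. condition 'crosses state lines' holds; driver qualification files present → met
3. cargo securement review 491 days ago vs limit 540 → met
4. certified hazmat drivers 2 ≥ 2 → met
5. condition 'operates vehicles over 26,000 lbs' holds; hazmat security assessment 63 days ago vs limit 60 → not met
6. vehicle safety inspection 148 days ago vs limit 180 → met
7. condition 'transports hazardous materials' does not hold → requirement n/a → met
Not met: 1, 5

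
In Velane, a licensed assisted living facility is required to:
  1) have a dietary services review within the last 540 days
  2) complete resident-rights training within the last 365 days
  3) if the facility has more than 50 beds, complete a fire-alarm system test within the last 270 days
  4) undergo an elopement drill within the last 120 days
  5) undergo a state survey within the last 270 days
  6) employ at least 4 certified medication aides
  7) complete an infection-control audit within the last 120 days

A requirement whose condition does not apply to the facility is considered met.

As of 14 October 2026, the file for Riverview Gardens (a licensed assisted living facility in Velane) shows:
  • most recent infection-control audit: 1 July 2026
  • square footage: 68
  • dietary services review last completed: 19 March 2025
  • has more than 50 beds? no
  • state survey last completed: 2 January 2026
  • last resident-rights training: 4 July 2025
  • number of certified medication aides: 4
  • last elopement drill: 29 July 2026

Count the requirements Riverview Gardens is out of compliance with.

1. dietary services review 574 days ago vs limit 540 → not met
2. resident-rights training 467 days ago vs limit 365 → not met
3. condition 'has more than 50 beds' does not hold → requirement n/a → met
4. elopement drill 77 days ago vs limit 120 → met
5. state survey 285 days ago vs limit 270 → not met
6. certified medication aides 4 ≥ 4 → met
7. infection-control audit 105 days ago vs limit 120 → met
Not met: 3 of 7

3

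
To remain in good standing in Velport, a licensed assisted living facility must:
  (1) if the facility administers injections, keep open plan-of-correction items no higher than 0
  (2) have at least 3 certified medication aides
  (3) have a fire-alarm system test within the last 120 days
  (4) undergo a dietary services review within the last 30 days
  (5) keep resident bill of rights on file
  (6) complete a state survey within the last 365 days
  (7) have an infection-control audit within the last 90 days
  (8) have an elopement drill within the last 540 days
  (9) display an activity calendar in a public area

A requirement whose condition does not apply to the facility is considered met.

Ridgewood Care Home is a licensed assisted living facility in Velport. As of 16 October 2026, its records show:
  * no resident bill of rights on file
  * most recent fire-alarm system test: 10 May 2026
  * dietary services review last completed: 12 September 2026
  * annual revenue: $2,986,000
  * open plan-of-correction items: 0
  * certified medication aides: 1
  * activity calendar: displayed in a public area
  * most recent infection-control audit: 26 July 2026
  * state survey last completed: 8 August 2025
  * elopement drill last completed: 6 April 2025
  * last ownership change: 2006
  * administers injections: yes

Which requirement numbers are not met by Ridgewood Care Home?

1. condition 'administers injections' holds; open plan-of-correction items 0 ≤ 0 → met
2. certified medication aides 1 < 3 → not met
3. fire-alarm system test 159 days ago vs limit 120 → not met
4. dietary services review 34 days ago vs limit 30 → not met
5. resident bill of rights absent → not met
6. state survey 434 days ago vs limit 365 → not met
7. infection-control audit 82 days ago vs limit 90 → met
8. elopement drill 558 days ago vs limit 540 → not met
9. activity calendar present → met
Not met: 2, 3, 4, 5, 6, 8

2, 3, 4, 5, 6, 8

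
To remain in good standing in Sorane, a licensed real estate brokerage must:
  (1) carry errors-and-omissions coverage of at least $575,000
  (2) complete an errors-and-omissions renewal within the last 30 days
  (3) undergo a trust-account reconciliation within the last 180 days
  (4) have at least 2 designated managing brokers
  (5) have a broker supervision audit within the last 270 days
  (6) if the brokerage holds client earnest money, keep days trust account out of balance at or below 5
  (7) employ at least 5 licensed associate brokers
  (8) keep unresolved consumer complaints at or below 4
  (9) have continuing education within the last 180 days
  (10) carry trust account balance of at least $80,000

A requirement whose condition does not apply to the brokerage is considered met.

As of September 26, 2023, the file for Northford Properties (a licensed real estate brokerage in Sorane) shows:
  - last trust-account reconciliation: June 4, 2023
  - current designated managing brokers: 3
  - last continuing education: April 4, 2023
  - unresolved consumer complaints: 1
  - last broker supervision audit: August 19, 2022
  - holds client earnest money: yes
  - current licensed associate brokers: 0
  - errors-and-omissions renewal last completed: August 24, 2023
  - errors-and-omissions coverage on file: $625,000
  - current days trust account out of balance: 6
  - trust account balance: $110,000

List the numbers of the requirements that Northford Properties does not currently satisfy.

1. errors-and-omissions coverage $625,000 ≥ $575,000 → met
2. errors-and-omissions renewal 33 days ago vs limit 30 → not met
3. trust-account reconciliation 114 days ago vs limit 180 → met
4. designated managing brokers 3 ≥ 2 → met
5. broker supervision audit 403 days ago vs limit 270 → not met
6. condition 'holds client earnest money' holds; days trust account out of balance 6 > 5 → not met
7. licensed associate brokers 0 < 5 → not met
8. unresolved consumer complaints 1 ≤ 4 → met
9. continuing education 175 days ago vs limit 180 → met
10. trust account balance $110,000 ≥ $80,000 → met
Not met: 2, 5, 6, 7

2, 5, 6, 7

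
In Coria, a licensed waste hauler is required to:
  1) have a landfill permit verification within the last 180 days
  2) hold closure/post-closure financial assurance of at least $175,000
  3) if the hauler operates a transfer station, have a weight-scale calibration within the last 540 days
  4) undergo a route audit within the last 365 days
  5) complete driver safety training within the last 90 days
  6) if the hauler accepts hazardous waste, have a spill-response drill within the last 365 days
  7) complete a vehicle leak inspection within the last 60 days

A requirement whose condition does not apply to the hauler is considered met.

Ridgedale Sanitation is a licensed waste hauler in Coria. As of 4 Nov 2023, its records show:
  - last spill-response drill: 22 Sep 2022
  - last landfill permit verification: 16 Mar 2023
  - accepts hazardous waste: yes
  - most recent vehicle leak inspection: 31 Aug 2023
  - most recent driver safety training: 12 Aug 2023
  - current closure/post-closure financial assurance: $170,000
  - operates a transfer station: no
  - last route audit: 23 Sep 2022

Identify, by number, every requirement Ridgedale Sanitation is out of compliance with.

1. landfill permit verification 233 days ago vs limit 180 → not met
2. closure/post-closure financial assurance $170,000 < $175,000 → not met
3. condition 'operates a transfer station' does not hold → requirement n/a → met
4. route audit 407 days ago vs limit 365 → not met
5. driver safety training 84 days ago vs limit 90 → met
6. condition 'accepts hazardous waste' holds; spill-response drill 408 days ago vs limit 365 → not met
7. vehicle leak inspection 65 days ago vs limit 60 → not met
Not met: 1, 2, 4, 6, 7

1, 2, 4, 6, 7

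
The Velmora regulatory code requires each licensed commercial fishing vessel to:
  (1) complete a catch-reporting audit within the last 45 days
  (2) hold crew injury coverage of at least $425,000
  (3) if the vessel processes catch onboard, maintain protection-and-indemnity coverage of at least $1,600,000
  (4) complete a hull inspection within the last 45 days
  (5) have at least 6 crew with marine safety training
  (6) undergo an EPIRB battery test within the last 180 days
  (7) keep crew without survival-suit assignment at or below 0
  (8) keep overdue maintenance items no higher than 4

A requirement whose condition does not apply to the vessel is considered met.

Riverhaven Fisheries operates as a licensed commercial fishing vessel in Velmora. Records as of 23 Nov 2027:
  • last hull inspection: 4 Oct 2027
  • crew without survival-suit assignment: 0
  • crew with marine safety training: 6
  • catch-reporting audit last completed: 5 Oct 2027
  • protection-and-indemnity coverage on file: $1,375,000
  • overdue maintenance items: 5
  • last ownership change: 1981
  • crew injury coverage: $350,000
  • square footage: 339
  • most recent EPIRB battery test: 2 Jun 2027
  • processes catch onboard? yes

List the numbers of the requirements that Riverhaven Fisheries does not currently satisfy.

1. catch-reporting audit 49 days ago vs limit 45 → not met
2. crew injury coverage $350,000 < $425,000 → not met
3. condition 'processes catch onboard' holds; protection-and-indemnity coverage $1,375,000 < $1,600,000 → not met
4. hull inspection 50 days ago vs limit 45 → not met
5. crew with marine safety training 6 ≥ 6 → met
6. EPIRB battery test 174 days ago vs limit 180 → met
7. crew without survival-suit assignment 0 ≤ 0 → met
8. overdue maintenance items 5 > 4 → not met
Not met: 1, 2, 3, 4, 8

1, 2, 3, 4, 8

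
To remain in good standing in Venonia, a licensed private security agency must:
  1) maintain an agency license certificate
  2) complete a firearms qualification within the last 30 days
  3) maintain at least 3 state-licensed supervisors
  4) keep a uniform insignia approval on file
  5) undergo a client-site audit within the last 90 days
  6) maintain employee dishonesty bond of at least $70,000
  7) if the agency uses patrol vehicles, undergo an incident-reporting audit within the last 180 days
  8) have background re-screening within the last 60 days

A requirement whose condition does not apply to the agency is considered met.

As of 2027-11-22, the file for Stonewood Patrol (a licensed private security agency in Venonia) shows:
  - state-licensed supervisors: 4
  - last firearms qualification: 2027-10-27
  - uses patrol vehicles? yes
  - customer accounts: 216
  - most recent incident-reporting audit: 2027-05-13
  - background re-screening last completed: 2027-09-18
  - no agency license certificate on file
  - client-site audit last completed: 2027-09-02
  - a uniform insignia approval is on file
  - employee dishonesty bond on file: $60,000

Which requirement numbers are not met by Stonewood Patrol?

1, 6, 7, 8

1. agency license certificate absent → not met
2. firearms qualification 26 days ago vs limit 30 → met
3. state-licensed supervisors 4 ≥ 3 → met
4. uniform insignia approval present → met
5. client-site audit 81 days ago vs limit 90 → met
6. employee dishonesty bond $60,000 < $70,000 → not met
7. condition 'uses patrol vehicles' holds; incident-reporting audit 193 days ago vs limit 180 → not met
8. background re-screening 65 days ago vs limit 60 → not met
Not met: 1, 6, 7, 8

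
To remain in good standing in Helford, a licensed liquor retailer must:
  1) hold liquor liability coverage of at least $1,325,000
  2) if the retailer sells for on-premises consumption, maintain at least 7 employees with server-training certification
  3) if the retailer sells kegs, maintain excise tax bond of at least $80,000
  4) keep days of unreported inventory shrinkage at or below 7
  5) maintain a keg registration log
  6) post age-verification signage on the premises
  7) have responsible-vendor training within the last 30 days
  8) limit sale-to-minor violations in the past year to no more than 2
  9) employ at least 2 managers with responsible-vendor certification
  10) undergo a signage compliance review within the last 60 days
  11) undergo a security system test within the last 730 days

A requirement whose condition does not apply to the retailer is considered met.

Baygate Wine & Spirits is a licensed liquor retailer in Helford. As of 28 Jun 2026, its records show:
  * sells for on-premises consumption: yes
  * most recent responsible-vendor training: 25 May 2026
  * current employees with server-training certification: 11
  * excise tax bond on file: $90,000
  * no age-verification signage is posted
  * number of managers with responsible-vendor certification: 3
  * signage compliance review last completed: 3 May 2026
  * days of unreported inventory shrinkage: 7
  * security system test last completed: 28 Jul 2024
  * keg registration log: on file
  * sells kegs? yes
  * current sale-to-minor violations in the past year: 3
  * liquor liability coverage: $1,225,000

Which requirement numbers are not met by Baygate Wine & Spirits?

1, 6, 7, 8

1. liquor liability coverage $1,225,000 < $1,325,000 → not met
2. condition 'sells for on-premises consumption' holds; employees with server-training certification 11 ≥ 7 → met
3. condition 'sells kegs' holds; excise tax bond $90,000 ≥ $80,000 → met
4. days of unreported inventory shrinkage 7 ≤ 7 → met
5. keg registration log present → met
6. age-verification signage absent → not met
7. responsible-vendor training 34 days ago vs limit 30 → not met
8. sale-to-minor violations in the past year 3 > 2 → not met
9. managers with responsible-vendor certification 3 ≥ 2 → met
10. signage compliance review 56 days ago vs limit 60 → met
11. security system test 700 days ago vs limit 730 → met
Not met: 1, 6, 7, 8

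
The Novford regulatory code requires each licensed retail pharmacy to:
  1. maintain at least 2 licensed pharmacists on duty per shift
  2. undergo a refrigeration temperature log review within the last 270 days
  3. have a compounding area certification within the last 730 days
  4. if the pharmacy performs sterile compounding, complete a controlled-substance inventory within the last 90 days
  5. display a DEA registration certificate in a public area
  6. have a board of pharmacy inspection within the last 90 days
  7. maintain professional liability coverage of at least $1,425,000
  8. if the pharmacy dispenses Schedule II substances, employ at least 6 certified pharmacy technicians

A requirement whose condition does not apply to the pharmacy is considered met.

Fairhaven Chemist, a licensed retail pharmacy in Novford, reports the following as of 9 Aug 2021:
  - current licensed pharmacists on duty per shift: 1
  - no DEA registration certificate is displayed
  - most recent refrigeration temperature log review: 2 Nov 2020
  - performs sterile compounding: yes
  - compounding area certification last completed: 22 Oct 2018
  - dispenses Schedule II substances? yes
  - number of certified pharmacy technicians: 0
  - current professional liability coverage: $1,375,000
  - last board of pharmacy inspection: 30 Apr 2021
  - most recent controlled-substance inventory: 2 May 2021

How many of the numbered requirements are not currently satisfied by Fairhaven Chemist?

8

1. licensed pharmacists on duty per shift 1 < 2 → not met
2. refrigeration temperature log review 280 days ago vs limit 270 → not met
3. compounding area certification 1022 days ago vs limit 730 → not met
4. condition 'performs sterile compounding' holds; controlled-substance inventory 99 days ago vs limit 90 → not met
5. DEA registration certificate absent → not met
6. board of pharmacy inspection 101 days ago vs limit 90 → not met
7. professional liability coverage $1,375,000 < $1,425,000 → not met
8. condition 'dispenses Schedule II substances' holds; certified pharmacy technicians 0 < 6 → not met
Not met: 8 of 8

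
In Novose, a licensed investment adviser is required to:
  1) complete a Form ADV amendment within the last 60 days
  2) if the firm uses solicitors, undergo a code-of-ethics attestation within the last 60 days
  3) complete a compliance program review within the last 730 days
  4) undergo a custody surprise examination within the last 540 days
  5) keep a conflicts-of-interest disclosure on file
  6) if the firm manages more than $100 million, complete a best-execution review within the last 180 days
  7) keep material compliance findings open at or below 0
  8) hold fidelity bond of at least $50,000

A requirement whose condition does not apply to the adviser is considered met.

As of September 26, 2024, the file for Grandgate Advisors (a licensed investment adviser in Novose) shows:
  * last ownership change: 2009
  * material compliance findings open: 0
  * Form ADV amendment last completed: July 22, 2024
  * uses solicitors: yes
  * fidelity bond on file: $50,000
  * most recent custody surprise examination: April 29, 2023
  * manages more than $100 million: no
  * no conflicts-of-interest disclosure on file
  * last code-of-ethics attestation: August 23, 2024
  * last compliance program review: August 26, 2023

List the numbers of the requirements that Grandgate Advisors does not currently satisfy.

1, 5

1. Form ADV amendment 66 days ago vs limit 60 → not met
2. condition 'uses solicitors' holds; code-of-ethics attestation 34 days ago vs limit 60 → met
3. compliance program review 397 days ago vs limit 730 → met
4. custody surprise examination 516 days ago vs limit 540 → met
5. conflicts-of-interest disclosure absent → not met
6. condition 'manages more than $100 million' does not hold → requirement n/a → met
7. material compliance findings open 0 ≤ 0 → met
8. fidelity bond $50,000 ≥ $50,000 → met
Not met: 1, 5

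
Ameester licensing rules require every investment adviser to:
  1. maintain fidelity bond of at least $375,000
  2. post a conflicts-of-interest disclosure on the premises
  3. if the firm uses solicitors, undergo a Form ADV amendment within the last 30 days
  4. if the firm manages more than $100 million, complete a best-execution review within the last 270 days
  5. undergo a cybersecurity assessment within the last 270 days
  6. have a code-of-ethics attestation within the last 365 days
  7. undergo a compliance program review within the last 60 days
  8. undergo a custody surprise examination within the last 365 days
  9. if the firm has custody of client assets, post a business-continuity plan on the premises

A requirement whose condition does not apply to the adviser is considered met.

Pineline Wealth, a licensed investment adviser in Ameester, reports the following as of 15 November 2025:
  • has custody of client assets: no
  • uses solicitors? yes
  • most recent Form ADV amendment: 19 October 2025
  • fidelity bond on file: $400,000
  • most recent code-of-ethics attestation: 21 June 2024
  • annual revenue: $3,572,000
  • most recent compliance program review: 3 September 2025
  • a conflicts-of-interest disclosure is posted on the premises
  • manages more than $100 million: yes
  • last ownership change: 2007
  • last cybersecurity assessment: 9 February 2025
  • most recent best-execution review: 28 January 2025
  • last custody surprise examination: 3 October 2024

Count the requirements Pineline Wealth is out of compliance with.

1. fidelity bond $400,000 ≥ $375,000 → met
2. conflicts-of-interest disclosure present → met
3. condition 'uses solicitors' holds; Form ADV amendment 27 days ago vs limit 30 → met
4. condition 'manages more than $100 million' holds; best-execution review 291 days ago vs limit 270 → not met
5. cybersecurity assessment 279 days ago vs limit 270 → not met
6. code-of-ethics attestation 512 days ago vs limit 365 → not met
7. compliance program review 73 days ago vs limit 60 → not met
8. custody surprise examination 408 days ago vs limit 365 → not met
9. condition 'has custody of client assets' does not hold → requirement n/a → met
Not met: 5 of 9

5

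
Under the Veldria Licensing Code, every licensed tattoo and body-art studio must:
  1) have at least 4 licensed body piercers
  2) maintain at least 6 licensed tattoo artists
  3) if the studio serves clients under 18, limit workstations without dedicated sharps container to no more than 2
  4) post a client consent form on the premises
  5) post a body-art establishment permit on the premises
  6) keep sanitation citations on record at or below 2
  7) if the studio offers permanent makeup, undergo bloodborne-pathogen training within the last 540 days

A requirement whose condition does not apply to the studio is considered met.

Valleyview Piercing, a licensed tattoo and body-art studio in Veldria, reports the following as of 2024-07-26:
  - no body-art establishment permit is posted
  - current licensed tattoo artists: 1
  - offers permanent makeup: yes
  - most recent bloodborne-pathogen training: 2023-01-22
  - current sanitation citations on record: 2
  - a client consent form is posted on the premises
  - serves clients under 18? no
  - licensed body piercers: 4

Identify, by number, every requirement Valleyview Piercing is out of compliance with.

1. licensed body piercers 4 ≥ 4 → met
2. licensed tattoo artists 1 < 6 → not met
3. condition 'serves clients under 18' does not hold → requirement n/a → met
4. client consent form present → met
5. body-art establishment permit absent → not met
6. sanitation citations on record 2 ≤ 2 → met
7. condition 'offers permanent makeup' holds; bloodborne-pathogen training 551 days ago vs limit 540 → not met
Not met: 2, 5, 7

2, 5, 7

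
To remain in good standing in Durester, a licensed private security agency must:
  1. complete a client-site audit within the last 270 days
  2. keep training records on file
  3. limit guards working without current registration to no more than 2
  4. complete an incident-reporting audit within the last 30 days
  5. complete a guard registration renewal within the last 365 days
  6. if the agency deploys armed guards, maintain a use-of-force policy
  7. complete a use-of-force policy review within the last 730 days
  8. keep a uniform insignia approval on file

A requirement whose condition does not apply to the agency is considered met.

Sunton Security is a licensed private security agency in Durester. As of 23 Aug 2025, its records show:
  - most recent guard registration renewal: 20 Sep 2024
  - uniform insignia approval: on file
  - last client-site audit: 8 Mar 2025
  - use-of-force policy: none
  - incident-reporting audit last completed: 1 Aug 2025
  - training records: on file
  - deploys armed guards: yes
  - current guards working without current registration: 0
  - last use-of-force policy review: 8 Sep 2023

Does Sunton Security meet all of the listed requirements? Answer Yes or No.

1. client-site audit 168 days ago vs limit 270 → met
2. training records present → met
3. guards working without current registration 0 ≤ 2 → met
4. incident-reporting audit 22 days ago vs limit 30 → met
5. guard registration renewal 337 days ago vs limit 365 → met
6. condition 'deploys armed guards' holds; use-of-force policy absent → not met
7. use-of-force policy review 715 days ago vs limit 730 → met
8. uniform insignia approval present → met
Not met: 6

No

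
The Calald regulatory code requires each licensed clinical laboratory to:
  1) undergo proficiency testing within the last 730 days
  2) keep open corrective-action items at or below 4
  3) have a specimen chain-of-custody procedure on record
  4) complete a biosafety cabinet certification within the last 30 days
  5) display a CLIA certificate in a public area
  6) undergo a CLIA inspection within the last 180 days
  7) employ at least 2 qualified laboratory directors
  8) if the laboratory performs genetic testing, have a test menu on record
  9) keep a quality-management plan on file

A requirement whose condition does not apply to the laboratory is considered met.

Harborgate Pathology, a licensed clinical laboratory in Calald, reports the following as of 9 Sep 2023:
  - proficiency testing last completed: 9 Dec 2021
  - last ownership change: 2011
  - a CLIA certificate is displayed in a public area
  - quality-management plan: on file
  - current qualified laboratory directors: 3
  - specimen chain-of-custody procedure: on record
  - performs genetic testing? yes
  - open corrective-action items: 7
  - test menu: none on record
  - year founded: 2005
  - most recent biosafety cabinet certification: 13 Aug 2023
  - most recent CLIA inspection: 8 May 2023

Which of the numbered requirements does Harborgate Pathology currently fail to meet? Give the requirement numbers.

1. proficiency testing 639 days ago vs limit 730 → met
2. open corrective-action items 7 > 4 → not met
3. specimen chain-of-custody procedure present → met
4. biosafety cabinet certification 27 days ago vs limit 30 → met
5. CLIA certificate present → met
6. CLIA inspection 124 days ago vs limit 180 → met
7. qualified laboratory directors 3 ≥ 2 → met
8. condition 'performs genetic testing' holds; test menu absent → not met
9. quality-management plan present → met
Not met: 2, 8

2, 8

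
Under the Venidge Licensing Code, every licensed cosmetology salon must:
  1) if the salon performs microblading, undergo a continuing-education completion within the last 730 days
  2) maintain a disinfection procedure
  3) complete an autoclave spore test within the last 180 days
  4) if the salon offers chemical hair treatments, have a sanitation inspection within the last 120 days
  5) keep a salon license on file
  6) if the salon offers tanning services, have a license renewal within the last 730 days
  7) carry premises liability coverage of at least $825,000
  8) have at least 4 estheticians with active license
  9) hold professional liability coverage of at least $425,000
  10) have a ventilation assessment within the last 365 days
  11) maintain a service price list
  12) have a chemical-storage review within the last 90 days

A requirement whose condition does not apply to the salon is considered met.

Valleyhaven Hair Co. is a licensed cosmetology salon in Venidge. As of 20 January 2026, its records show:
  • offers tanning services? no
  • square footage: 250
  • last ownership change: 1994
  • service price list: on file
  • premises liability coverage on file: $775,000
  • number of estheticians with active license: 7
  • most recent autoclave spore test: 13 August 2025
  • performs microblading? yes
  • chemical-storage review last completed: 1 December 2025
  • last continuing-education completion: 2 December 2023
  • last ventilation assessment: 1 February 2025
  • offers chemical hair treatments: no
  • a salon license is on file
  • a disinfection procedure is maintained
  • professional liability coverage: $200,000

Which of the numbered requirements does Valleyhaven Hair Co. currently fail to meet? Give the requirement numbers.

1. condition 'performs microblading' holds; continuing-education completion 780 days ago vs limit 730 → not met
2. disinfection procedure present → met
3. autoclave spore test 160 days ago vs limit 180 → met
4. condition 'offers chemical hair treatments' does not hold → requirement n/a → met
5. salon license present → met
6. condition 'offers tanning services' does not hold → requirement n/a → met
7. premises liability coverage $775,000 < $825,000 → not met
8. estheticians with active license 7 ≥ 4 → met
9. professional liability coverage $200,000 < $425,000 → not met
10. ventilation assessment 353 days ago vs limit 365 → met
11. service price list present → met
12. chemical-storage review 50 days ago vs limit 90 → met
Not met: 1, 7, 9

1, 7, 9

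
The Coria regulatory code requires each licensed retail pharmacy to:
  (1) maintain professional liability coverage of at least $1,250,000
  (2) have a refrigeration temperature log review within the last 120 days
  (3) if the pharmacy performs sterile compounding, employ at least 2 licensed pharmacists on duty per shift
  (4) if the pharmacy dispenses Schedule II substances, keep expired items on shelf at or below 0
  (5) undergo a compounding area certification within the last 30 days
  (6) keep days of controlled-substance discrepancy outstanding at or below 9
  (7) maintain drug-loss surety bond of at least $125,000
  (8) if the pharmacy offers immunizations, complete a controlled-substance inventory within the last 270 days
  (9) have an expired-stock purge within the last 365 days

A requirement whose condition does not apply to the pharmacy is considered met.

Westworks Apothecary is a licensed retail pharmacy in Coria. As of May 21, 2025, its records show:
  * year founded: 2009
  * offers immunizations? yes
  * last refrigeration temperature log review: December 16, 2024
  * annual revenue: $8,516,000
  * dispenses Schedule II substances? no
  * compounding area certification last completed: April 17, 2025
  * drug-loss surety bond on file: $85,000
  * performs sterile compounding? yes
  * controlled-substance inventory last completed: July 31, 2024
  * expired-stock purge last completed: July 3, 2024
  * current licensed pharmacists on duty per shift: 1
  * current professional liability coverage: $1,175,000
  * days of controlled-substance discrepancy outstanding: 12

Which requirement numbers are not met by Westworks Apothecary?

1. professional liability coverage $1,175,000 < $1,250,000 → not met
2. refrigeration temperature log review 156 days ago vs limit 120 → not met
3. condition 'performs sterile compounding' holds; licensed pharmacists on duty per shift 1 < 2 → not met
4. condition 'dispenses Schedule II substances' does not hold → requirement n/a → met
5. compounding area certification 34 days ago vs limit 30 → not met
6. days of controlled-substance discrepancy outstanding 12 > 9 → not met
7. drug-loss surety bond $85,000 < $125,000 → not met
8. condition 'offers immunizations' holds; controlled-substance inventory 294 days ago vs limit 270 → not met
9. expired-stock purge 322 days ago vs limit 365 → met
Not met: 1, 2, 3, 5, 6, 7, 8

1, 2, 3, 5, 6, 7, 8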